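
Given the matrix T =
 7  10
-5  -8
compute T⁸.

[[-6049, -12610], [6305, 12866]]

tr T = -1 and det T = -6, so the characteristic polynomial is λ² − (-1)λ + (-6) with roots 2 and -3.
Eigenvectors give P = [[-2, -1], [1, 1]] with P⁻¹ = [[-1, -1], [1, 2]], and T = P·diag(2, -3)·P⁻¹.
Then T⁸ = P·diag(256, 6561)·P⁻¹ = [[-512, -6561], [256, 6561]] · [[-1, -1], [1, 2]] = [[-6049, -12610], [6305, 12866]].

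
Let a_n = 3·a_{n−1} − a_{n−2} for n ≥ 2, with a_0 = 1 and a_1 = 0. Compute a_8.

With companion matrix M = [[3, −1], [1, 0]], [a_n, a_{n−1}]ᵀ = M·[a_{n−1}, a_{n−2}]ᵀ, so [a_8, a_7]ᵀ = M⁷·[a_1, a_0]ᵀ.
M⁷ = [[987, −377], [377, −144]], giving [a_8, a_7]ᵀ = [[−377], [−144]].

−377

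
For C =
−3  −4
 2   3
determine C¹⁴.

[[1, 0], [0, 1]]

C² = I (check: tr C = 0 and det C = −1), so C¹⁴ = I since 14 is even.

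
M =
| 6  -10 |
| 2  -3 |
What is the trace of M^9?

513

tr M = 3 and det M = 2, so the characteristic polynomial is λ² − (3)λ + (2) with roots 1 and 2.
Eigenvectors give P = [[2, 5], [1, 2]] with P⁻¹ = [[-2, 5], [1, -2]], and M = P·diag(1, 2)·P⁻¹.
Then M^9 = P·diag(1, 512)·P⁻¹ = [[2, 2560], [1, 1024]] · [[-2, 5], [1, -2]] = [[2556, -5110], [1022, -2043]].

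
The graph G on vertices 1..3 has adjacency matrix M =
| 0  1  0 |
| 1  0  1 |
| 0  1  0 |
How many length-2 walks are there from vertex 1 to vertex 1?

The number of length-2 walks from vertex 1 to vertex 1 is entry (1,1) of M^2, where M is the adjacency matrix.
M^2 = [[1, 0, 1], [0, 2, 0], [1, 0, 1]]

1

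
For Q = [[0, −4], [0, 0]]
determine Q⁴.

Q is strictly triangular, hence nilpotent: Q² = 0, so Q⁴ = 0.

[[0, 0], [0, 0]]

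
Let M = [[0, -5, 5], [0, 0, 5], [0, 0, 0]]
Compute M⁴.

M is strictly triangular, hence nilpotent: M³ = 0, so M⁴ = 0.

[[0, 0, 0], [0, 0, 0], [0, 0, 0]]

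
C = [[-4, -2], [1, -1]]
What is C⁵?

tr C = -5 and det C = 6, so the characteristic polynomial is λ² − (-5)λ + (6) with roots -3 and -2.
Eigenvectors give P = [[2, -1], [-1, 1]] with P⁻¹ = [[1, 1], [1, 2]], and C = P·diag(-3, -2)·P⁻¹.
Then C⁵ = P·diag(-243, -32)·P⁻¹ = [[-486, 32], [243, -32]] · [[1, 1], [1, 2]] = [[-454, -422], [211, 179]].

[[-454, -422], [211, 179]]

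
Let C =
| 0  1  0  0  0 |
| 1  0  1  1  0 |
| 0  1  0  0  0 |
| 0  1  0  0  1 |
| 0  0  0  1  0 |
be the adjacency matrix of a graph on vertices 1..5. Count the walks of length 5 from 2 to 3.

10

The number of length-5 walks from vertex 2 to vertex 3 is entry (2,3) of C⁵, where C is the adjacency matrix.
C² = [[1, 0, 1, 1, 0], [0, 3, 0, 0, 1], [1, 0, 1, 1, 0], [1, 0, 1, 2, 0], [0, 1, 0, 0, 1]]
C³ = [[0, 3, 0, 0, 1], [3, 0, 3, 4, 0], [0, 3, 0, 0, 1], [0, 4, 0, 0, 2], [1, 0, 1, 2, 0]]
C⁴ = [[3, 0, 3, 4, 0], [0, 10, 0, 0, 4], [3, 0, 3, 4, 0], [4, 0, 4, 6, 0], [0, 4, 0, 0, 2]]
C⁵ = [[0, 10, 0, 0, 4], [10, 0, 10, 14, 0], [0, 10, 0, 0, 4], [0, 14, 0, 0, 6], [4, 0, 4, 6, 0]]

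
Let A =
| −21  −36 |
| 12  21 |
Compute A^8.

[[6561, 0], [0, 6561]]

tr A = 0 and det A = −9, so the characteristic polynomial is λ² − (0)λ + (−9) with roots −3 and 3.
Eigenvectors give P = [[−2, −3], [1, 2]] with P⁻¹ = [[−2, −3], [1, 2]], and A = P·diag(−3, 3)·P⁻¹.
Then A^8 = P·diag(6561, 6561)·P⁻¹ = [[−13122, −19683], [6561, 13122]] · [[−2, −3], [1, 2]] = [[6561, 0], [0, 6561]].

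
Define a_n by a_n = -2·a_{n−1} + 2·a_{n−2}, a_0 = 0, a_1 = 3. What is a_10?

With companion matrix M = [[-2, 2], [1, 0]], [a_n, a_{n−1}]ᵀ = M·[a_{n−1}, a_{n−2}]ᵀ, so [a_10, a_9]ᵀ = M⁹·[a_1, a_0]ᵀ.
M⁹ = [[-6688, 4896], [2448, -1792]], giving [a_10, a_9]ᵀ = [[-20064], [7344]].

-20064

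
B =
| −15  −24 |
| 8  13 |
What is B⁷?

tr B = −2 and det B = −3, so the characteristic polynomial is λ² − (−2)λ + (−3) with roots −3 and 1.
Eigenvectors give P = [[−2, 3], [1, −2]] with P⁻¹ = [[−2, −3], [−1, −2]], and B = P·diag(−3, 1)·P⁻¹.
Then B⁷ = P·diag(−2187, 1)·P⁻¹ = [[4374, 3], [−2187, −2]] · [[−2, −3], [−1, −2]] = [[−8751, −13128], [4376, 6565]].

[[−8751, −13128], [4376, 6565]]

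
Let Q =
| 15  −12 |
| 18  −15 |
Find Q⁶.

tr Q = 0 and det Q = −9, so the characteristic polynomial is λ² − (0)λ + (−9) with roots −3 and 3.
Eigenvectors give P = [[−2, 1], [−3, 1]] with P⁻¹ = [[1, −1], [3, −2]], and Q = P·diag(−3, 3)·P⁻¹.
Then Q⁶ = P·diag(729, 729)·P⁻¹ = [[−1458, 729], [−2187, 729]] · [[1, −1], [3, −2]] = [[729, 0], [0, 729]].

[[729, 0], [0, 729]]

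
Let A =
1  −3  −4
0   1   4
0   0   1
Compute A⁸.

[[1, −24, −368], [0, 1, 32], [0, 0, 1]]

A = I + N where N = [[0, −3, −4], [0, 0, 4], [0, 0, 0]] is strictly upper-triangular, so N³ = 0.
(I + N)⁸ = I + 8·N + 28·N² = [[1, −24, −368], [0, 1, 32], [0, 0, 1]].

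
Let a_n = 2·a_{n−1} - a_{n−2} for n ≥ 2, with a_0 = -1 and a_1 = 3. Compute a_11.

43

With companion matrix Q = [[2, -1], [1, 0]], [a_n, a_{n−1}]ᵀ = Q·[a_{n−1}, a_{n−2}]ᵀ, so [a_11, a_10]ᵀ = Q^10·[a_1, a_0]ᵀ.
Q^10 = [[11, -10], [10, -9]], giving [a_11, a_10]ᵀ = [[43], [39]].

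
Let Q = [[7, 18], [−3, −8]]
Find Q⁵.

tr Q = −1 and det Q = −2, so the characteristic polynomial is λ² − (−1)λ + (−2) with roots −2 and 1.
Eigenvectors give P = [[−2, −3], [1, 1]] with P⁻¹ = [[1, 3], [−1, −2]], and Q = P·diag(−2, 1)·P⁻¹.
Then Q⁵ = P·diag(−32, 1)·P⁻¹ = [[64, −3], [−32, 1]] · [[1, 3], [−1, −2]] = [[67, 198], [−33, −98]].

[[67, 198], [−33, −98]]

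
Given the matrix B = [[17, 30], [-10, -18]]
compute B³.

tr B = -1 and det B = -6, so the characteristic polynomial is λ² − (-1)λ + (-6) with roots -3 and 2.
Eigenvectors give P = [[3, -2], [-2, 1]] with P⁻¹ = [[-1, -2], [-2, -3]], and B = P·diag(-3, 2)·P⁻¹.
Then B³ = P·diag(-27, 8)·P⁻¹ = [[-81, -16], [54, 8]] · [[-1, -2], [-2, -3]] = [[113, 210], [-70, -132]].

[[113, 210], [-70, -132]]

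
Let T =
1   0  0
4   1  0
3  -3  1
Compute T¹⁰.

T = I + N where N = [[0, 0, 0], [4, 0, 0], [3, -3, 0]] is strictly lower-triangular, so N³ = 0.
(I + N)¹⁰ = I + 10·N + 45·N² = [[1, 0, 0], [40, 1, 0], [-510, -30, 1]].

[[1, 0, 0], [40, 1, 0], [-510, -30, 1]]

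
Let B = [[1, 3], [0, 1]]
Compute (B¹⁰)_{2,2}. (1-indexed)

1

B = I + N where N = [[0, 3], [0, 0]] is strictly upper-triangular, so N² = 0.
(I + N)¹⁰ = I + 10·N = [[1, 30], [0, 1]].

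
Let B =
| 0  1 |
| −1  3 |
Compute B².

[[−1, 3], [−3, 8]]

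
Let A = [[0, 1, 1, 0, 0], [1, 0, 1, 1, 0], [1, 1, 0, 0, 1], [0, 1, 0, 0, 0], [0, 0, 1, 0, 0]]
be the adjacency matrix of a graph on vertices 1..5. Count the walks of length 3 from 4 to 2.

The number of length-3 walks from vertex 4 to vertex 2 is entry (4,2) of A³, where A is the adjacency matrix.
A² = [[2, 1, 1, 1, 1], [1, 3, 1, 0, 1], [1, 1, 3, 1, 0], [1, 0, 1, 1, 0], [1, 1, 0, 0, 1]]
A³ = [[2, 4, 4, 1, 1], [4, 2, 5, 3, 1], [4, 5, 2, 1, 3], [1, 3, 1, 0, 1], [1, 1, 3, 1, 0]]

3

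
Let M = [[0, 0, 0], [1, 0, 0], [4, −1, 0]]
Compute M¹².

M is strictly triangular, hence nilpotent: M³ = 0, so M¹² = 0.

[[0, 0, 0], [0, 0, 0], [0, 0, 0]]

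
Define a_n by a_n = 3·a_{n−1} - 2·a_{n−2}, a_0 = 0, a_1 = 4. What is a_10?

With companion matrix C = [[3, -2], [1, 0]], [a_n, a_{n−1}]ᵀ = C·[a_{n−1}, a_{n−2}]ᵀ, so [a_10, a_9]ᵀ = C⁹·[a_1, a_0]ᵀ.
C⁹ = [[1023, -1022], [511, -510]], giving [a_10, a_9]ᵀ = [[4092], [2044]].

4092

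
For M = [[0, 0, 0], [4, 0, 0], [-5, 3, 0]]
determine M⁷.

M is strictly triangular, hence nilpotent: M³ = 0, so M⁷ = 0.

[[0, 0, 0], [0, 0, 0], [0, 0, 0]]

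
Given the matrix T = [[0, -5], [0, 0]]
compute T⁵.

[[0, 0], [0, 0]]

T is strictly triangular, hence nilpotent: T² = 0, so T⁵ = 0.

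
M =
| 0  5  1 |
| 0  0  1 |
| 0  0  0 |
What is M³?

[[0, 0, 0], [0, 0, 0], [0, 0, 0]]

M is strictly triangular, hence nilpotent: M³ = 0, so M³ = 0.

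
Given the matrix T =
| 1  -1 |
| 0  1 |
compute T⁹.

T = I + N where N = [[0, -1], [0, 0]] is strictly upper-triangular, so N² = 0.
(I + N)⁹ = I + 9·N = [[1, -9], [0, 1]].

[[1, -9], [0, 1]]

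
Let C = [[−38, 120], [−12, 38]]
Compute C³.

[[−152, 480], [−48, 152]]

tr C = 0 and det C = −4, so the characteristic polynomial is λ² − (0)λ + (−4) with roots −2 and 2.
Eigenvectors give P = [[10, 3], [3, 1]] with P⁻¹ = [[1, −3], [−3, 10]], and C = P·diag(−2, 2)·P⁻¹.
Then C³ = P·diag(−8, 8)·P⁻¹ = [[−80, 24], [−24, 8]] · [[1, −3], [−3, 10]] = [[−152, 480], [−48, 152]].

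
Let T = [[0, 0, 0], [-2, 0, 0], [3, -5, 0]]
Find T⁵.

[[0, 0, 0], [0, 0, 0], [0, 0, 0]]

T is strictly triangular, hence nilpotent: T³ = 0, so T⁵ = 0.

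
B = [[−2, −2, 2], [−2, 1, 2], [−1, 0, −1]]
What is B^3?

[[−6, −10, 26], [−6, 5, 14], [−9, −4, 11]]

B^2 = [[6, 2, −10], [0, 5, −4], [3, 2, −1]]
B^3 = [[−6, −10, 26], [−6, 5, 14], [−9, −4, 11]]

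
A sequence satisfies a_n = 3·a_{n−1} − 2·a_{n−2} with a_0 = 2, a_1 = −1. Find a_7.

−379

With companion matrix Q = [[3, −2], [1, 0]], [a_n, a_{n−1}]ᵀ = Q·[a_{n−1}, a_{n−2}]ᵀ, so [a_7, a_6]ᵀ = Q⁶·[a_1, a_0]ᵀ.
Q⁶ = [[127, −126], [63, −62]], giving [a_7, a_6]ᵀ = [[−379], [−187]].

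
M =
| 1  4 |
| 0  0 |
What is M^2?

[[1, 4], [0, 0]]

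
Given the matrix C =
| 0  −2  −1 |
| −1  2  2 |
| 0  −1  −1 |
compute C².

[[2, −3, −3], [−2, 4, 3], [1, −1, −1]]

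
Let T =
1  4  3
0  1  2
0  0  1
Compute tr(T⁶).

T = I + N where N = [[0, 4, 3], [0, 0, 2], [0, 0, 0]] is strictly upper-triangular, so N³ = 0.
(I + N)⁶ = I + 6·N + 15·N² = [[1, 24, 138], [0, 1, 12], [0, 0, 1]].

3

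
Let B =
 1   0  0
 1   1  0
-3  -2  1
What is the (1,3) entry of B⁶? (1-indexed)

B = I + N where N = [[0, 0, 0], [1, 0, 0], [-3, -2, 0]] is strictly lower-triangular, so N³ = 0.
(I + N)⁶ = I + 6·N + 15·N² = [[1, 0, 0], [6, 1, 0], [-48, -12, 1]].

0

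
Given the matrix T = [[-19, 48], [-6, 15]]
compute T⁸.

[[59041, -157440], [19680, -52479]]

tr T = -4 and det T = 3, so the characteristic polynomial is λ² − (-4)λ + (3) with roots -3 and -1.
Eigenvectors give P = [[3, -8], [1, -3]] with P⁻¹ = [[3, -8], [1, -3]], and T = P·diag(-3, -1)·P⁻¹.
Then T⁸ = P·diag(6561, 1)·P⁻¹ = [[19683, -8], [6561, -3]] · [[3, -8], [1, -3]] = [[59041, -157440], [19680, -52479]].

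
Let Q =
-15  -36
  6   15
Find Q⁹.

tr Q = 0 and det Q = -9, so the characteristic polynomial is λ² − (0)λ + (-9) with roots 3 and -3.
Eigenvectors give P = [[-2, 3], [1, -1]] with P⁻¹ = [[1, 3], [1, 2]], and Q = P·diag(3, -3)·P⁻¹.
Then Q⁹ = P·diag(19683, -19683)·P⁻¹ = [[-39366, -59049], [19683, 19683]] · [[1, 3], [1, 2]] = [[-98415, -236196], [39366, 98415]].

[[-98415, -236196], [39366, 98415]]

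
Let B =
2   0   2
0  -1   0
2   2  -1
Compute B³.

B² = [[8, 4, 2], [0, 1, 0], [2, -4, 5]]
B³ = [[20, 0, 14], [0, -1, 0], [14, 14, -1]]

[[20, 0, 14], [0, -1, 0], [14, 14, -1]]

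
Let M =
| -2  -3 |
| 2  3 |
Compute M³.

[[-2, -3], [2, 3]]

M² = [[-2, -3], [2, 3]]
M³ = [[-2, -3], [2, 3]]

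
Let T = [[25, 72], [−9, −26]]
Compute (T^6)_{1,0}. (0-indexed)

tr T = −1 and det T = −2, so the characteristic polynomial is λ² − (−1)λ + (−2) with roots −2 and 1.
Eigenvectors give P = [[−8, 3], [3, −1]] with P⁻¹ = [[1, 3], [3, 8]], and T = P·diag(−2, 1)·P⁻¹.
Then T^6 = P·diag(64, 1)·P⁻¹ = [[−512, 3], [192, −1]] · [[1, 3], [3, 8]] = [[−503, −1512], [189, 568]].

189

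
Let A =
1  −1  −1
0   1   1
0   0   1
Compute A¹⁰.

[[1, −10, −55], [0, 1, 10], [0, 0, 1]]

A = I + N where N = [[0, −1, −1], [0, 0, 1], [0, 0, 0]] is strictly upper-triangular, so N³ = 0.
(I + N)¹⁰ = I + 10·N + 45·N² = [[1, −10, −55], [0, 1, 10], [0, 0, 1]].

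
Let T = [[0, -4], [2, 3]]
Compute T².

[[-8, -12], [6, 1]]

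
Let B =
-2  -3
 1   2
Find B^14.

B² = I (check: tr B = 0 and det B = -1), so B^14 = I since 14 is even.

[[1, 0], [0, 1]]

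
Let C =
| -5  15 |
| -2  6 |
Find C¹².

[[-5, 15], [-2, 6]]

C² = C (a projection; rank 1, trace 1), so C¹² = C.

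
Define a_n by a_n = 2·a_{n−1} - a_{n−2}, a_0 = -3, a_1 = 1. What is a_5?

With companion matrix M = [[2, -1], [1, 0]], [a_n, a_{n−1}]ᵀ = M·[a_{n−1}, a_{n−2}]ᵀ, so [a_5, a_4]ᵀ = M⁴·[a_1, a_0]ᵀ.
M⁴ = [[5, -4], [4, -3]], giving [a_5, a_4]ᵀ = [[17], [13]].

17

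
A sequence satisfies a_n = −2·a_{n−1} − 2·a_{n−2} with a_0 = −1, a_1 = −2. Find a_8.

−16

With companion matrix B = [[−2, −2], [1, 0]], [a_n, a_{n−1}]ᵀ = B·[a_{n−1}, a_{n−2}]ᵀ, so [a_8, a_7]ᵀ = B⁷·[a_1, a_0]ᵀ.
B⁷ = [[0, 16], [−8, −16]], giving [a_8, a_7]ᵀ = [[−16], [32]].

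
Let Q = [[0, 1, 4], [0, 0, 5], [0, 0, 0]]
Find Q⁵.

Q is strictly triangular, hence nilpotent: Q³ = 0, so Q⁵ = 0.

[[0, 0, 0], [0, 0, 0], [0, 0, 0]]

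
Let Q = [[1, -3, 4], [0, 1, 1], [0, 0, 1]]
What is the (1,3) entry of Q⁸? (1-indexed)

-52

Q = I + N where N = [[0, -3, 4], [0, 0, 1], [0, 0, 0]] is strictly upper-triangular, so N³ = 0.
(I + N)⁸ = I + 8·N + 28·N² = [[1, -24, -52], [0, 1, 8], [0, 0, 1]].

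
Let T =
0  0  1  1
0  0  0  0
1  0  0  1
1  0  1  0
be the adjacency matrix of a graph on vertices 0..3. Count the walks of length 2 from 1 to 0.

0

The number of length-2 walks from vertex 1 to vertex 0 is entry (1,0) of T², where T is the adjacency matrix.
T² = [[2, 0, 1, 1], [0, 0, 0, 0], [1, 0, 2, 1], [1, 0, 1, 2]]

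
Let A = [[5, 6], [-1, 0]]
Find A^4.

[[211, 390], [-65, -114]]

tr A = 5 and det A = 6, so the characteristic polynomial is λ² − (5)λ + (6) with roots 3 and 2.
Eigenvectors give P = [[-3, 2], [1, -1]] with P⁻¹ = [[-1, -2], [-1, -3]], and A = P·diag(3, 2)·P⁻¹.
Then A^4 = P·diag(81, 16)·P⁻¹ = [[-243, 32], [81, -16]] · [[-1, -2], [-1, -3]] = [[211, 390], [-65, -114]].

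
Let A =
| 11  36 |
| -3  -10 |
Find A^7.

tr A = 1 and det A = -2, so the characteristic polynomial is λ² − (1)λ + (-2) with roots -1 and 2.
Eigenvectors give P = [[3, -4], [-1, 1]] with P⁻¹ = [[-1, -4], [-1, -3]], and A = P·diag(-1, 2)·P⁻¹.
Then A^7 = P·diag(-1, 128)·P⁻¹ = [[-3, -512], [1, 128]] · [[-1, -4], [-1, -3]] = [[515, 1548], [-129, -388]].

[[515, 1548], [-129, -388]]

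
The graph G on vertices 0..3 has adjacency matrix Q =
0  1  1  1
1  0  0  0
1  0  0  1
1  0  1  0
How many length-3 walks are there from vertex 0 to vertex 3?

The number of length-3 walks from vertex 0 to vertex 3 is entry (0,3) of Q^3, where Q is the adjacency matrix.
Q^2 = [[3, 0, 1, 1], [0, 1, 1, 1], [1, 1, 2, 1], [1, 1, 1, 2]]
Q^3 = [[2, 3, 4, 4], [3, 0, 1, 1], [4, 1, 2, 3], [4, 1, 3, 2]]

4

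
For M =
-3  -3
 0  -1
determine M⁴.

M² = [[9, 12], [0, 1]]
M³ = [[-27, -39], [0, -1]]
M⁴ = [[81, 120], [0, 1]]

[[81, 120], [0, 1]]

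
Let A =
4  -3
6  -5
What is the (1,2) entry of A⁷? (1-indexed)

tr A = -1 and det A = -2, so the characteristic polynomial is λ² − (-1)λ + (-2) with roots 1 and -2.
Eigenvectors give P = [[-1, -1], [-1, -2]] with P⁻¹ = [[-2, 1], [1, -1]], and A = P·diag(1, -2)·P⁻¹.
Then A⁷ = P·diag(1, -128)·P⁻¹ = [[-1, 128], [-1, 256]] · [[-2, 1], [1, -1]] = [[130, -129], [258, -257]].

-129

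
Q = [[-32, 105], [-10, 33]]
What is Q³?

tr Q = 1 and det Q = -6, so the characteristic polynomial is λ² − (1)λ + (-6) with roots -2 and 3.
Eigenvectors give P = [[7, 3], [2, 1]] with P⁻¹ = [[1, -3], [-2, 7]], and Q = P·diag(-2, 3)·P⁻¹.
Then Q³ = P·diag(-8, 27)·P⁻¹ = [[-56, 81], [-16, 27]] · [[1, -3], [-2, 7]] = [[-218, 735], [-70, 237]].

[[-218, 735], [-70, 237]]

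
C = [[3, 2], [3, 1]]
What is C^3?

[[69, 38], [57, 31]]

C^2 = [[15, 8], [12, 7]]
C^3 = [[69, 38], [57, 31]]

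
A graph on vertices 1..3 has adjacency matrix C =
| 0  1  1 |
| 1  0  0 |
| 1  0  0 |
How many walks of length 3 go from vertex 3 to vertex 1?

The number of length-3 walks from vertex 3 to vertex 1 is entry (3,1) of C³, where C is the adjacency matrix.
C² = [[2, 0, 0], [0, 1, 1], [0, 1, 1]]
C³ = [[0, 2, 2], [2, 0, 0], [2, 0, 0]]

2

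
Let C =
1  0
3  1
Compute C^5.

C = I + N where N = [[0, 0], [3, 0]] is strictly lower-triangular, so N^2 = 0.
(I + N)^5 = I + 5·N = [[1, 0], [15, 1]].

[[1, 0], [15, 1]]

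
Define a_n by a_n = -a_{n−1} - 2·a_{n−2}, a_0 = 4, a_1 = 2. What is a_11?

With companion matrix A = [[-1, -2], [1, 0]], [a_n, a_{n−1}]ᵀ = A·[a_{n−1}, a_{n−2}]ᵀ, so [a_11, a_10]ᵀ = A¹⁰·[a_1, a_0]ᵀ.
A¹⁰ = [[23, -22], [11, 34]], giving [a_11, a_10]ᵀ = [[-42], [158]].

-42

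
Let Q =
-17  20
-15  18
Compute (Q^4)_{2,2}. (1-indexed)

tr Q = 1 and det Q = -6, so the characteristic polynomial is λ² − (1)λ + (-6) with roots 3 and -2.
Eigenvectors give P = [[1, 4], [1, 3]] with P⁻¹ = [[-3, 4], [1, -1]], and Q = P·diag(3, -2)·P⁻¹.
Then Q^4 = P·diag(81, 16)·P⁻¹ = [[81, 64], [81, 48]] · [[-3, 4], [1, -1]] = [[-179, 260], [-195, 276]].

276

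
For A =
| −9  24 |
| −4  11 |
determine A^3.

[[−57, 168], [−28, 83]]

tr A = 2 and det A = −3, so the characteristic polynomial is λ² − (2)λ + (−3) with roots −1 and 3.
Eigenvectors give P = [[3, −2], [1, −1]] with P⁻¹ = [[1, −2], [1, −3]], and A = P·diag(−1, 3)·P⁻¹.
Then A^3 = P·diag(−1, 27)·P⁻¹ = [[−3, −54], [−1, −27]] · [[1, −2], [1, −3]] = [[−57, 168], [−28, 83]].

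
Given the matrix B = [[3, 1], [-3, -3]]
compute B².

[[6, 0], [0, 6]]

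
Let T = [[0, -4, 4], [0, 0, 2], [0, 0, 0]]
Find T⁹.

[[0, 0, 0], [0, 0, 0], [0, 0, 0]]

T is strictly triangular, hence nilpotent: T³ = 0, so T⁹ = 0.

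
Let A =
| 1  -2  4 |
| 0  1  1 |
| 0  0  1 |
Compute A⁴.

A = I + N where N = [[0, -2, 4], [0, 0, 1], [0, 0, 0]] is strictly upper-triangular, so N³ = 0.
(I + N)⁴ = I + 4·N + 6·N² = [[1, -8, 4], [0, 1, 4], [0, 0, 1]].

[[1, -8, 4], [0, 1, 4], [0, 0, 1]]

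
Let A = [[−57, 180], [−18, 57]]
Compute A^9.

[[−373977, 1180980], [−118098, 373977]]

tr A = 0 and det A = −9, so the characteristic polynomial is λ² − (0)λ + (−9) with roots 3 and −3.
Eigenvectors give P = [[3, 10], [1, 3]] with P⁻¹ = [[−3, 10], [1, −3]], and A = P·diag(3, −3)·P⁻¹.
Then A^9 = P·diag(19683, −19683)·P⁻¹ = [[59049, −196830], [19683, −59049]] · [[−3, 10], [1, −3]] = [[−373977, 1180980], [−118098, 373977]].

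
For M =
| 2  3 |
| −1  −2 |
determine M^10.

[[1, 0], [0, 1]]

M² = I (check: tr M = 0 and det M = −1), so M^10 = I since 10 is even.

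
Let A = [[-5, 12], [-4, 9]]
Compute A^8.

tr A = 4 and det A = 3, so the characteristic polynomial is λ² − (4)λ + (3) with roots 1 and 3.
Eigenvectors give P = [[2, -3], [1, -2]] with P⁻¹ = [[2, -3], [1, -2]], and A = P·diag(1, 3)·P⁻¹.
Then A^8 = P·diag(1, 6561)·P⁻¹ = [[2, -19683], [1, -13122]] · [[2, -3], [1, -2]] = [[-19679, 39360], [-13120, 26241]].

[[-19679, 39360], [-13120, 26241]]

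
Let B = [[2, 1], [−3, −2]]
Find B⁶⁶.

B² = I (check: tr B = 0 and det B = −1), so B⁶⁶ = I since 66 is even.

[[1, 0], [0, 1]]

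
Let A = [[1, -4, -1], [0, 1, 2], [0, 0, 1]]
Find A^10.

A = I + N where N = [[0, -4, -1], [0, 0, 2], [0, 0, 0]] is strictly upper-triangular, so N^3 = 0.
(I + N)^10 = I + 10·N + 45·N^2 = [[1, -40, -370], [0, 1, 20], [0, 0, 1]].

[[1, -40, -370], [0, 1, 20], [0, 0, 1]]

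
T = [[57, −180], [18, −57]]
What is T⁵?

tr T = 0 and det T = −9, so the characteristic polynomial is λ² − (0)λ + (−9) with roots −3 and 3.
Eigenvectors give P = [[3, 10], [1, 3]] with P⁻¹ = [[−3, 10], [1, −3]], and T = P·diag(−3, 3)·P⁻¹.
Then T⁵ = P·diag(−243, 243)·P⁻¹ = [[−729, 2430], [−243, 729]] · [[−3, 10], [1, −3]] = [[4617, −14580], [1458, −4617]].

[[4617, −14580], [1458, −4617]]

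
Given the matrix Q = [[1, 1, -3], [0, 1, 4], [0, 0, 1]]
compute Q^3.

Q = I + N where N = [[0, 1, -3], [0, 0, 4], [0, 0, 0]] is strictly upper-triangular, so N^3 = 0.
(I + N)^3 = I + 3·N + 3·N^2 = [[1, 3, 3], [0, 1, 12], [0, 0, 1]].

[[1, 3, 3], [0, 1, 12], [0, 0, 1]]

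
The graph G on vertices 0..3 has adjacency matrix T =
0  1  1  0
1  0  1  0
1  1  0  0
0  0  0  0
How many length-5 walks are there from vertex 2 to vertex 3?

0

The number of length-5 walks from vertex 2 to vertex 3 is entry (2,3) of T^5, where T is the adjacency matrix.
T^2 = [[2, 1, 1, 0], [1, 2, 1, 0], [1, 1, 2, 0], [0, 0, 0, 0]]
T^3 = [[2, 3, 3, 0], [3, 2, 3, 0], [3, 3, 2, 0], [0, 0, 0, 0]]
T^4 = [[6, 5, 5, 0], [5, 6, 5, 0], [5, 5, 6, 0], [0, 0, 0, 0]]
T^5 = [[10, 11, 11, 0], [11, 10, 11, 0], [11, 11, 10, 0], [0, 0, 0, 0]]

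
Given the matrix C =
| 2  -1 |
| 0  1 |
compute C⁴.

C² = [[4, -3], [0, 1]]
C³ = [[8, -7], [0, 1]]
C⁴ = [[16, -15], [0, 1]]

[[16, -15], [0, 1]]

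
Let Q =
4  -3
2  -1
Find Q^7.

[[382, -381], [254, -253]]

tr Q = 3 and det Q = 2, so the characteristic polynomial is λ² − (3)λ + (2) with roots 2 and 1.
Eigenvectors give P = [[3, 1], [2, 1]] with P⁻¹ = [[1, -1], [-2, 3]], and Q = P·diag(2, 1)·P⁻¹.
Then Q^7 = P·diag(128, 1)·P⁻¹ = [[384, 1], [256, 1]] · [[1, -1], [-2, 3]] = [[382, -381], [254, -253]].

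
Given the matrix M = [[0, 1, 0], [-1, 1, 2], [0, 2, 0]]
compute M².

[[-1, 1, 2], [-1, 4, 2], [-2, 2, 4]]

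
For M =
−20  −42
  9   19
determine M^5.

tr M = −1 and det M = −2, so the characteristic polynomial is λ² − (−1)λ + (−2) with roots −2 and 1.
Eigenvectors give P = [[7, −2], [−3, 1]] with P⁻¹ = [[1, 2], [3, 7]], and M = P·diag(−2, 1)·P⁻¹.
Then M^5 = P·diag(−32, 1)·P⁻¹ = [[−224, −2], [96, 1]] · [[1, 2], [3, 7]] = [[−230, −462], [99, 199]].

[[−230, −462], [99, 199]]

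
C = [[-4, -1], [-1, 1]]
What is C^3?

C^2 = [[17, 3], [3, 2]]
C^3 = [[-71, -14], [-14, -1]]

[[-71, -14], [-14, -1]]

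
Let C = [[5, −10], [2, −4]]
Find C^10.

[[5, −10], [2, −4]]

C² = C (a projection; rank 1, trace 1), so C^10 = C.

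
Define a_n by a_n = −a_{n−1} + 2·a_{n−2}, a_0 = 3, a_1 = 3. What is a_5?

3

With companion matrix A = [[−1, 2], [1, 0]], [a_n, a_{n−1}]ᵀ = A·[a_{n−1}, a_{n−2}]ᵀ, so [a_5, a_4]ᵀ = A⁴·[a_1, a_0]ᵀ.
A⁴ = [[11, −10], [−5, 6]], giving [a_5, a_4]ᵀ = [[3], [3]].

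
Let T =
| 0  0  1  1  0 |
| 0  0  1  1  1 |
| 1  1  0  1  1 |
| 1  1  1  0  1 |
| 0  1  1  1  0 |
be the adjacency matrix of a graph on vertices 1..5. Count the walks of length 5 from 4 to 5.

93

The number of length-5 walks from vertex 4 to vertex 5 is entry (4,5) of T^5, where T is the adjacency matrix.
T^2 = [[2, 2, 1, 1, 2], [2, 3, 2, 2, 2], [1, 2, 4, 3, 2], [1, 2, 3, 4, 2], [2, 2, 2, 2, 3]]
T^3 = [[2, 4, 7, 7, 4], [4, 6, 9, 9, 7], [7, 9, 8, 9, 9], [7, 9, 9, 8, 9], [4, 7, 9, 9, 6]]
T^4 = [[14, 18, 17, 17, 18], [18, 25, 26, 26, 24], [17, 26, 34, 33, 26], [17, 26, 33, 34, 26], [18, 24, 26, 26, 25]]
T^5 = [[34, 52, 67, 67, 52], [52, 76, 93, 93, 77], [67, 93, 102, 103, 93], [67, 93, 103, 102, 93], [52, 77, 93, 93, 76]]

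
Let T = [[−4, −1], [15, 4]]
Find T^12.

T² = I (check: tr T = 0 and det T = −1), so T^12 = I since 12 is even.

[[1, 0], [0, 1]]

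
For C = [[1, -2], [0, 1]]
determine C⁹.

[[1, -18], [0, 1]]

C = I + N where N = [[0, -2], [0, 0]] is strictly upper-triangular, so N² = 0.
(I + N)⁹ = I + 9·N = [[1, -18], [0, 1]].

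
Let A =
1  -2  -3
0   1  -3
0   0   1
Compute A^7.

[[1, -14, 105], [0, 1, -21], [0, 0, 1]]

A = I + N where N = [[0, -2, -3], [0, 0, -3], [0, 0, 0]] is strictly upper-triangular, so N^3 = 0.
(I + N)^7 = I + 7·N + 21·N^2 = [[1, -14, 105], [0, 1, -21], [0, 0, 1]].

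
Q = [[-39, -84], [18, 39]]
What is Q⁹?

tr Q = 0 and det Q = -9, so the characteristic polynomial is λ² − (0)λ + (-9) with roots -3 and 3.
Eigenvectors give P = [[7, -2], [-3, 1]] with P⁻¹ = [[1, 2], [3, 7]], and Q = P·diag(-3, 3)·P⁻¹.
Then Q⁹ = P·diag(-19683, 19683)·P⁻¹ = [[-137781, -39366], [59049, 19683]] · [[1, 2], [3, 7]] = [[-255879, -551124], [118098, 255879]].

[[-255879, -551124], [118098, 255879]]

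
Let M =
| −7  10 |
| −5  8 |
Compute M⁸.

[[−6049, 12610], [−6305, 12866]]

tr M = 1 and det M = −6, so the characteristic polynomial is λ² − (1)λ + (−6) with roots −2 and 3.
Eigenvectors give P = [[2, 1], [1, 1]] with P⁻¹ = [[1, −1], [−1, 2]], and M = P·diag(−2, 3)·P⁻¹.
Then M⁸ = P·diag(256, 6561)·P⁻¹ = [[512, 6561], [256, 6561]] · [[1, −1], [−1, 2]] = [[−6049, 12610], [−6305, 12866]].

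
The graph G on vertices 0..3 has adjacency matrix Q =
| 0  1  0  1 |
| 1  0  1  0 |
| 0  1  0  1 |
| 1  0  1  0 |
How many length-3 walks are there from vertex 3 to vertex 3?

The number of length-3 walks from vertex 3 to vertex 3 is entry (3,3) of Q³, where Q is the adjacency matrix.
Q² = [[2, 0, 2, 0], [0, 2, 0, 2], [2, 0, 2, 0], [0, 2, 0, 2]]
Q³ = [[0, 4, 0, 4], [4, 0, 4, 0], [0, 4, 0, 4], [4, 0, 4, 0]]

0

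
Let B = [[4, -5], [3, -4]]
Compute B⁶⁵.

B² = I (check: tr B = 0 and det B = -1), so B⁶⁵ = B since 65 is odd.

[[4, -5], [3, -4]]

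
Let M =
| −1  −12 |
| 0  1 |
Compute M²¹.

[[−1, −12], [0, 1]]

M² = I (check: tr M = 0 and det M = −1), so M²¹ = M since 21 is odd.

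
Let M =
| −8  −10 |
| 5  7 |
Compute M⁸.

[[12866, 12610], [−6305, −6049]]

tr M = −1 and det M = −6, so the characteristic polynomial is λ² − (−1)λ + (−6) with roots −3 and 2.
Eigenvectors give P = [[2, 1], [−1, −1]] with P⁻¹ = [[1, 1], [−1, −2]], and M = P·diag(−3, 2)·P⁻¹.
Then M⁸ = P·diag(6561, 256)·P⁻¹ = [[13122, 256], [−6561, −256]] · [[1, 1], [−1, −2]] = [[12866, 12610], [−6305, −6049]].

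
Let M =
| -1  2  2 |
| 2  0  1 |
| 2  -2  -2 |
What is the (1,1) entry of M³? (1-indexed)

M² = [[9, -6, -4], [0, 2, 2], [-10, 8, 6]]
M³ = [[-29, 26, 20], [8, -4, -2], [38, -32, -24]]

-29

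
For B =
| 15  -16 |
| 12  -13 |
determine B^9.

[[78735, -78736], [59052, -59053]]

tr B = 2 and det B = -3, so the characteristic polynomial is λ² − (2)λ + (-3) with roots 3 and -1.
Eigenvectors give P = [[-4, 1], [-3, 1]] with P⁻¹ = [[-1, 1], [-3, 4]], and B = P·diag(3, -1)·P⁻¹.
Then B^9 = P·diag(19683, -1)·P⁻¹ = [[-78732, -1], [-59049, -1]] · [[-1, 1], [-3, 4]] = [[78735, -78736], [59052, -59053]].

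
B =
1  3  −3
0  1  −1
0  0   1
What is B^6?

B = I + N where N = [[0, 3, −3], [0, 0, −1], [0, 0, 0]] is strictly upper-triangular, so N^3 = 0.
(I + N)^6 = I + 6·N + 15·N^2 = [[1, 18, −63], [0, 1, −6], [0, 0, 1]].

[[1, 18, −63], [0, 1, −6], [0, 0, 1]]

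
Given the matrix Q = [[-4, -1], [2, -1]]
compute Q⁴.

tr Q = -5 and det Q = 6, so the characteristic polynomial is λ² − (-5)λ + (6) with roots -2 and -3.
Eigenvectors give P = [[-1, -1], [2, 1]] with P⁻¹ = [[1, 1], [-2, -1]], and Q = P·diag(-2, -3)·P⁻¹.
Then Q⁴ = P·diag(16, 81)·P⁻¹ = [[-16, -81], [32, 81]] · [[1, 1], [-2, -1]] = [[146, 65], [-130, -49]].

[[146, 65], [-130, -49]]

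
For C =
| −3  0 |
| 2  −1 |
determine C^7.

[[−2187, 0], [2186, −1]]

tr C = −4 and det C = 3, so the characteristic polynomial is λ² − (−4)λ + (3) with roots −1 and −3.
Eigenvectors give P = [[0, −1], [1, 1]] with P⁻¹ = [[1, 1], [−1, 0]], and C = P·diag(−1, −3)·P⁻¹.
Then C^7 = P·diag(−1, −2187)·P⁻¹ = [[0, 2187], [−1, −2187]] · [[1, 1], [−1, 0]] = [[−2187, 0], [2186, −1]].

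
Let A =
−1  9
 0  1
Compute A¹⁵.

[[−1, 9], [0, 1]]

A² = I (check: tr A = 0 and det A = −1), so A¹⁵ = A since 15 is odd.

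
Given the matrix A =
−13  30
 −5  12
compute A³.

tr A = −1 and det A = −6, so the characteristic polynomial is λ² − (−1)λ + (−6) with roots 2 and −3.
Eigenvectors give P = [[2, 3], [1, 1]] with P⁻¹ = [[−1, 3], [1, −2]], and A = P·diag(2, −3)·P⁻¹.
Then A³ = P·diag(8, −27)·P⁻¹ = [[16, −81], [8, −27]] · [[−1, 3], [1, −2]] = [[−97, 210], [−35, 78]].

[[−97, 210], [−35, 78]]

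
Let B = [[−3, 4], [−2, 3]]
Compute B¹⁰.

B² = I (check: tr B = 0 and det B = −1), so B¹⁰ = I since 10 is even.

[[1, 0], [0, 1]]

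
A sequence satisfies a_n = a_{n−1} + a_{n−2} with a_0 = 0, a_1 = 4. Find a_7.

52

With companion matrix T = [[1, 1], [1, 0]], [a_n, a_{n−1}]ᵀ = T·[a_{n−1}, a_{n−2}]ᵀ, so [a_7, a_6]ᵀ = T⁶·[a_1, a_0]ᵀ.
T⁶ = [[13, 8], [8, 5]], giving [a_7, a_6]ᵀ = [[52], [32]].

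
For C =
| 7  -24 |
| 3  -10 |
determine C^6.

tr C = -3 and det C = 2, so the characteristic polynomial is λ² − (-3)λ + (2) with roots -2 and -1.
Eigenvectors give P = [[-8, -3], [-3, -1]] with P⁻¹ = [[1, -3], [-3, 8]], and C = P·diag(-2, -1)·P⁻¹.
Then C^6 = P·diag(64, 1)·P⁻¹ = [[-512, -3], [-192, -1]] · [[1, -3], [-3, 8]] = [[-503, 1512], [-189, 568]].

[[-503, 1512], [-189, 568]]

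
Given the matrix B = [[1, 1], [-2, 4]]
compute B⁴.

[[-49, 65], [-130, 146]]

tr B = 5 and det B = 6, so the characteristic polynomial is λ² − (5)λ + (6) with roots 3 and 2.
Eigenvectors give P = [[-1, 1], [-2, 1]] with P⁻¹ = [[1, -1], [2, -1]], and B = P·diag(3, 2)·P⁻¹.
Then B⁴ = P·diag(81, 16)·P⁻¹ = [[-81, 16], [-162, 16]] · [[1, -1], [2, -1]] = [[-49, 65], [-130, 146]].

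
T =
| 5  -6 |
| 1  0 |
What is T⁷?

[[6305, -12354], [2059, -3990]]

tr T = 5 and det T = 6, so the characteristic polynomial is λ² − (5)λ + (6) with roots 2 and 3.
Eigenvectors give P = [[-2, 3], [-1, 1]] with P⁻¹ = [[1, -3], [1, -2]], and T = P·diag(2, 3)·P⁻¹.
Then T⁷ = P·diag(128, 2187)·P⁻¹ = [[-256, 6561], [-128, 2187]] · [[1, -3], [1, -2]] = [[6305, -12354], [2059, -3990]].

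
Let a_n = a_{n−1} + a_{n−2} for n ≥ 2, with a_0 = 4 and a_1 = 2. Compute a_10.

With companion matrix A = [[1, 1], [1, 0]], [a_n, a_{n−1}]ᵀ = A·[a_{n−1}, a_{n−2}]ᵀ, so [a_10, a_9]ᵀ = A^9·[a_1, a_0]ᵀ.
A^9 = [[55, 34], [34, 21]], giving [a_10, a_9]ᵀ = [[246], [152]].

246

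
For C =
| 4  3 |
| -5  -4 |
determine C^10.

[[1, 0], [0, 1]]

C² = I (check: tr C = 0 and det C = -1), so C^10 = I since 10 is even.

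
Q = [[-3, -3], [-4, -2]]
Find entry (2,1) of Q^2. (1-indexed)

20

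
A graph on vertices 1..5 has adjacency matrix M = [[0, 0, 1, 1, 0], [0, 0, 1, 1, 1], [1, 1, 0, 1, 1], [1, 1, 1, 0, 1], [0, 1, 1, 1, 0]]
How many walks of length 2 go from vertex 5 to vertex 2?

2

The number of length-2 walks from vertex 5 to vertex 2 is entry (5,2) of M², where M is the adjacency matrix.
M² = [[2, 2, 1, 1, 2], [2, 3, 2, 2, 2], [1, 2, 4, 3, 2], [1, 2, 3, 4, 2], [2, 2, 2, 2, 3]]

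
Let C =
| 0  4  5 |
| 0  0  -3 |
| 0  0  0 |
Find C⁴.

[[0, 0, 0], [0, 0, 0], [0, 0, 0]]

C is strictly triangular, hence nilpotent: C³ = 0, so C⁴ = 0.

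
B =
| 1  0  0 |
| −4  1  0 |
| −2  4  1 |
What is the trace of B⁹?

B = I + N where N = [[0, 0, 0], [−4, 0, 0], [−2, 4, 0]] is strictly lower-triangular, so N³ = 0.
(I + N)⁹ = I + 9·N + 36·N² = [[1, 0, 0], [−36, 1, 0], [−594, 36, 1]].

3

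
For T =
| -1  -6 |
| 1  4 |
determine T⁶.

tr T = 3 and det T = 2, so the characteristic polynomial is λ² − (3)λ + (2) with roots 2 and 1.
Eigenvectors give P = [[2, -3], [-1, 1]] with P⁻¹ = [[-1, -3], [-1, -2]], and T = P·diag(2, 1)·P⁻¹.
Then T⁶ = P·diag(64, 1)·P⁻¹ = [[128, -3], [-64, 1]] · [[-1, -3], [-1, -2]] = [[-125, -378], [63, 190]].

[[-125, -378], [63, 190]]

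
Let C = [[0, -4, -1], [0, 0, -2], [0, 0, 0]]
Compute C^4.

[[0, 0, 0], [0, 0, 0], [0, 0, 0]]

C is strictly triangular, hence nilpotent: C^3 = 0, so C^4 = 0.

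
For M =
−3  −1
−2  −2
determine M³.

M² = [[11, 5], [10, 6]]
M³ = [[−43, −21], [−42, −22]]

[[−43, −21], [−42, −22]]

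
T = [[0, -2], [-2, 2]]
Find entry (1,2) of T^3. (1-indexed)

T^2 = [[4, -4], [-4, 8]]
T^3 = [[8, -16], [-16, 24]]

-16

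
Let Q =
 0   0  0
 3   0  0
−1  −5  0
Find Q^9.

[[0, 0, 0], [0, 0, 0], [0, 0, 0]]

Q is strictly triangular, hence nilpotent: Q^3 = 0, so Q^9 = 0.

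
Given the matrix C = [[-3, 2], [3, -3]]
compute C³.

[[-81, 66], [99, -81]]

C² = [[15, -12], [-18, 15]]
C³ = [[-81, 66], [99, -81]]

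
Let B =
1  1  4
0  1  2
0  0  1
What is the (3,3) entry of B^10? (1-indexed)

B = I + N where N = [[0, 1, 4], [0, 0, 2], [0, 0, 0]] is strictly upper-triangular, so N^3 = 0.
(I + N)^10 = I + 10·N + 45·N^2 = [[1, 10, 130], [0, 1, 20], [0, 0, 1]].

1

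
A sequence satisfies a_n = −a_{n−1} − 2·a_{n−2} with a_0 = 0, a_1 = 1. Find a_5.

−1

With companion matrix T = [[−1, −2], [1, 0]], [a_n, a_{n−1}]ᵀ = T·[a_{n−1}, a_{n−2}]ᵀ, so [a_5, a_4]ᵀ = T⁴·[a_1, a_0]ᵀ.
T⁴ = [[−1, −6], [3, 2]], giving [a_5, a_4]ᵀ = [[−1], [3]].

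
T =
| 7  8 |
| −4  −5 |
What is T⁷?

[[4375, 4376], [−2188, −2189]]

tr T = 2 and det T = −3, so the characteristic polynomial is λ² − (2)λ + (−3) with roots −1 and 3.
Eigenvectors give P = [[−1, 2], [1, −1]] with P⁻¹ = [[1, 2], [1, 1]], and T = P·diag(−1, 3)·P⁻¹.
Then T⁷ = P·diag(−1, 2187)·P⁻¹ = [[1, 4374], [−1, −2187]] · [[1, 2], [1, 1]] = [[4375, 4376], [−2188, −2189]].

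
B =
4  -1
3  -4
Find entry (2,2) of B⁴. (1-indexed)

169

B² = [[13, 0], [0, 13]]
B³ = [[52, -13], [39, -52]]
B⁴ = [[169, 0], [0, 169]]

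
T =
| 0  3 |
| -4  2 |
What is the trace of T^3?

T^2 = [[-12, 6], [-8, -8]]
T^3 = [[-24, -24], [32, -40]]

-64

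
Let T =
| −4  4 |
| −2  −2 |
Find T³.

[[16, 80], [−40, 56]]

T² = [[8, −24], [12, −4]]
T³ = [[16, 80], [−40, 56]]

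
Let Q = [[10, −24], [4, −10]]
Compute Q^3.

[[40, −96], [16, −40]]

tr Q = 0 and det Q = −4, so the characteristic polynomial is λ² − (0)λ + (−4) with roots −2 and 2.
Eigenvectors give P = [[2, 3], [1, 1]] with P⁻¹ = [[−1, 3], [1, −2]], and Q = P·diag(−2, 2)·P⁻¹.
Then Q^3 = P·diag(−8, 8)·P⁻¹ = [[−16, 24], [−8, 8]] · [[−1, 3], [1, −2]] = [[40, −96], [16, −40]].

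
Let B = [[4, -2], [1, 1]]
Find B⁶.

[[1394, -1330], [665, -601]]

tr B = 5 and det B = 6, so the characteristic polynomial is λ² − (5)λ + (6) with roots 2 and 3.
Eigenvectors give P = [[1, 2], [1, 1]] with P⁻¹ = [[-1, 2], [1, -1]], and B = P·diag(2, 3)·P⁻¹.
Then B⁶ = P·diag(64, 729)·P⁻¹ = [[64, 1458], [64, 729]] · [[-1, 2], [1, -1]] = [[1394, -1330], [665, -601]].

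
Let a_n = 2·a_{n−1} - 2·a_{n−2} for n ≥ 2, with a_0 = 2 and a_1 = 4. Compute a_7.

With companion matrix M = [[2, -2], [1, 0]], [a_n, a_{n−1}]ᵀ = M·[a_{n−1}, a_{n−2}]ᵀ, so [a_7, a_6]ᵀ = M^6·[a_1, a_0]ᵀ.
M^6 = [[-8, 16], [-8, 8]], giving [a_7, a_6]ᵀ = [[0], [-16]].

0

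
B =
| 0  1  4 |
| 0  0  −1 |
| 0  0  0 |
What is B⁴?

[[0, 0, 0], [0, 0, 0], [0, 0, 0]]

B is strictly triangular, hence nilpotent: B³ = 0, so B⁴ = 0.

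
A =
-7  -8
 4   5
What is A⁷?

[[-4375, -4376], [2188, 2189]]

tr A = -2 and det A = -3, so the characteristic polynomial is λ² − (-2)λ + (-3) with roots 1 and -3.
Eigenvectors give P = [[-1, 2], [1, -1]] with P⁻¹ = [[1, 2], [1, 1]], and A = P·diag(1, -3)·P⁻¹.
Then A⁷ = P·diag(1, -2187)·P⁻¹ = [[-1, -4374], [1, 2187]] · [[1, 2], [1, 1]] = [[-4375, -4376], [2188, 2189]].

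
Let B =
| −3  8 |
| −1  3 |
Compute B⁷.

[[−3, 8], [−1, 3]]

B² = I (check: tr B = 0 and det B = −1), so B⁷ = B since 7 is odd.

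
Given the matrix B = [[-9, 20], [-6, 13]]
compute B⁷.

[[-10929, 21860], [-6558, 13117]]

tr B = 4 and det B = 3, so the characteristic polynomial is λ² − (4)λ + (3) with roots 3 and 1.
Eigenvectors give P = [[-5, 2], [-3, 1]] with P⁻¹ = [[1, -2], [3, -5]], and B = P·diag(3, 1)·P⁻¹.
Then B⁷ = P·diag(2187, 1)·P⁻¹ = [[-10935, 2], [-6561, 1]] · [[1, -2], [3, -5]] = [[-10929, 21860], [-6558, 13117]].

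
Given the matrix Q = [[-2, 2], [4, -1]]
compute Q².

[[12, -6], [-12, 9]]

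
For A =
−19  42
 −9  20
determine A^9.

[[−3079, 7182], [−1539, 3590]]

tr A = 1 and det A = −2, so the characteristic polynomial is λ² − (1)λ + (−2) with roots 2 and −1.
Eigenvectors give P = [[2, 7], [1, 3]] with P⁻¹ = [[−3, 7], [1, −2]], and A = P·diag(2, −1)·P⁻¹.
Then A^9 = P·diag(512, −1)·P⁻¹ = [[1024, −7], [512, −3]] · [[−3, 7], [1, −2]] = [[−3079, 7182], [−1539, 3590]].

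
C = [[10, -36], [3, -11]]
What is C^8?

[[-764, 3060], [-255, 1021]]

tr C = -1 and det C = -2, so the characteristic polynomial is λ² − (-1)λ + (-2) with roots 1 and -2.
Eigenvectors give P = [[4, -3], [1, -1]] with P⁻¹ = [[1, -3], [1, -4]], and C = P·diag(1, -2)·P⁻¹.
Then C^8 = P·diag(1, 256)·P⁻¹ = [[4, -768], [1, -256]] · [[1, -3], [1, -4]] = [[-764, 3060], [-255, 1021]].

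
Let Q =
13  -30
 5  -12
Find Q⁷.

tr Q = 1 and det Q = -6, so the characteristic polynomial is λ² − (1)λ + (-6) with roots -2 and 3.
Eigenvectors give P = [[2, 3], [1, 1]] with P⁻¹ = [[-1, 3], [1, -2]], and Q = P·diag(-2, 3)·P⁻¹.
Then Q⁷ = P·diag(-128, 2187)·P⁻¹ = [[-256, 6561], [-128, 2187]] · [[-1, 3], [1, -2]] = [[6817, -13890], [2315, -4758]].

[[6817, -13890], [2315, -4758]]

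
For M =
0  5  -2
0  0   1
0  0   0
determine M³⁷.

M is strictly triangular, hence nilpotent: M³ = 0, so M³⁷ = 0.

[[0, 0, 0], [0, 0, 0], [0, 0, 0]]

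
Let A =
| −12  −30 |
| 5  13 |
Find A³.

[[−78, −210], [35, 97]]

tr A = 1 and det A = −6, so the characteristic polynomial is λ² − (1)λ + (−6) with roots −2 and 3.
Eigenvectors give P = [[3, −2], [−1, 1]] with P⁻¹ = [[1, 2], [1, 3]], and A = P·diag(−2, 3)·P⁻¹.
Then A³ = P·diag(−8, 27)·P⁻¹ = [[−24, −54], [8, 27]] · [[1, 2], [1, 3]] = [[−78, −210], [35, 97]].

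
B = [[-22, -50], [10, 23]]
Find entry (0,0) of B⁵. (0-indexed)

-1132

tr B = 1 and det B = -6, so the characteristic polynomial is λ² − (1)λ + (-6) with roots -2 and 3.
Eigenvectors give P = [[-5, 2], [2, -1]] with P⁻¹ = [[-1, -2], [-2, -5]], and B = P·diag(-2, 3)·P⁻¹.
Then B⁵ = P·diag(-32, 243)·P⁻¹ = [[160, 486], [-64, -243]] · [[-1, -2], [-2, -5]] = [[-1132, -2750], [550, 1343]].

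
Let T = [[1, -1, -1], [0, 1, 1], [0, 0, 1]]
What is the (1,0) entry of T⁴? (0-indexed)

T = I + N where N = [[0, -1, -1], [0, 0, 1], [0, 0, 0]] is strictly upper-triangular, so N³ = 0.
(I + N)⁴ = I + 4·N + 6·N² = [[1, -4, -10], [0, 1, 4], [0, 0, 1]].

0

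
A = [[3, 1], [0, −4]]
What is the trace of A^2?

25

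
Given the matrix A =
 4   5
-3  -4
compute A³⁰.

A² = I (check: tr A = 0 and det A = -1), so A³⁰ = I since 30 is even.

[[1, 0], [0, 1]]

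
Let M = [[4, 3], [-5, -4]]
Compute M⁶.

M² = I (check: tr M = 0 and det M = -1), so M⁶ = I since 6 is even.

[[1, 0], [0, 1]]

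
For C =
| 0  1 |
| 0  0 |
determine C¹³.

[[0, 0], [0, 0]]

C is strictly triangular, hence nilpotent: C² = 0, so C¹³ = 0.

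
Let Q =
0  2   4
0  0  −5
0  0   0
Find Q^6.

[[0, 0, 0], [0, 0, 0], [0, 0, 0]]

Q is strictly triangular, hence nilpotent: Q^3 = 0, so Q^6 = 0.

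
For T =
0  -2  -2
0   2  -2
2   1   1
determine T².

[[-4, -6, 2], [-4, 2, -6], [2, -1, -5]]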